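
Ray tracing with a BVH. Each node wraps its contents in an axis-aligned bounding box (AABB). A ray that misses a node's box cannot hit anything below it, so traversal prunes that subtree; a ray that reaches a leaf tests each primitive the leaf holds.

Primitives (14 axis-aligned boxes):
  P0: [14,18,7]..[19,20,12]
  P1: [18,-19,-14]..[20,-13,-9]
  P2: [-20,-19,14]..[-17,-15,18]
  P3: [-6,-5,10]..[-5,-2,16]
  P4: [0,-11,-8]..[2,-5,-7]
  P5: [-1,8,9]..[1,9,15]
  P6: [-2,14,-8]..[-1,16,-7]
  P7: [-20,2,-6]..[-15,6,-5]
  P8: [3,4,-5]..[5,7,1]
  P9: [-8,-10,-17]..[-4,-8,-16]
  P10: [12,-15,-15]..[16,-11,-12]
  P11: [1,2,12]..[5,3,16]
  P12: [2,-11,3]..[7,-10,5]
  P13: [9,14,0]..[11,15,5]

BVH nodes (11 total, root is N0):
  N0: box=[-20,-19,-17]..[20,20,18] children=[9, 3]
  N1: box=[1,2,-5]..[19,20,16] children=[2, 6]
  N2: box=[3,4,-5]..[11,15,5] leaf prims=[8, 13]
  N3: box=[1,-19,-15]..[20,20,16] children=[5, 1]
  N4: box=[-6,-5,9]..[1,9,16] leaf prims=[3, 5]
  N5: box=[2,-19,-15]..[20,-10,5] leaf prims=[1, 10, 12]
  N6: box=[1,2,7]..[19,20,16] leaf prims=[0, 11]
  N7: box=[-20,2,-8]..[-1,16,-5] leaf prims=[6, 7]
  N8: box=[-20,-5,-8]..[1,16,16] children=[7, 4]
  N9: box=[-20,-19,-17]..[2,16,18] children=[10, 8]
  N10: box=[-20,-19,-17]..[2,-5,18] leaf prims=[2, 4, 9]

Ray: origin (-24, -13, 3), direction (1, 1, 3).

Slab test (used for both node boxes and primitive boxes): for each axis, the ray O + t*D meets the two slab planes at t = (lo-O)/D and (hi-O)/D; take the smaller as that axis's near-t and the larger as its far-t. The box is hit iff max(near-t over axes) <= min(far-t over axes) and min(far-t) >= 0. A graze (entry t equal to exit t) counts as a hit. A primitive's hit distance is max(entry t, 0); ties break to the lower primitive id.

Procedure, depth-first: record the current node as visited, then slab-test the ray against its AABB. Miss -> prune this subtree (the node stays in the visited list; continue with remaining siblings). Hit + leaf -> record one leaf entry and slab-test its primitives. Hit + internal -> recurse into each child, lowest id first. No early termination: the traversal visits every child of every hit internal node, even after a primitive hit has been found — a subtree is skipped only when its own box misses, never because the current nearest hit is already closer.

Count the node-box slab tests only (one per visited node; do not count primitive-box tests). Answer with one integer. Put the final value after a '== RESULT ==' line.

Traverse from the root:
N0 x:[4,44] y:[-6,33] z:[-20/3,5] -> hit [4,5], descend [3, 9]
  N3 x:[25,44] y:[-6,33] z:[-6,13/3] -> miss, prune
  N9 x:[4,26] y:[-6,29] z:[-20/3,5] -> hit [4,5], descend [8, 10]
    N8 x:[4,25] y:[8,29] z:[-11/3,13/3] -> miss, prune
    N10 x:[4,26] y:[-6,8] z:[-20/3,5] -> hit [4,5] leaf, test {P2(miss), P4(miss), P9(miss)}

Visited [0, 3, 9, 8, 10]. Tests: 5 box, 1 leaf. Nearest: miss.

== RESULT ==
5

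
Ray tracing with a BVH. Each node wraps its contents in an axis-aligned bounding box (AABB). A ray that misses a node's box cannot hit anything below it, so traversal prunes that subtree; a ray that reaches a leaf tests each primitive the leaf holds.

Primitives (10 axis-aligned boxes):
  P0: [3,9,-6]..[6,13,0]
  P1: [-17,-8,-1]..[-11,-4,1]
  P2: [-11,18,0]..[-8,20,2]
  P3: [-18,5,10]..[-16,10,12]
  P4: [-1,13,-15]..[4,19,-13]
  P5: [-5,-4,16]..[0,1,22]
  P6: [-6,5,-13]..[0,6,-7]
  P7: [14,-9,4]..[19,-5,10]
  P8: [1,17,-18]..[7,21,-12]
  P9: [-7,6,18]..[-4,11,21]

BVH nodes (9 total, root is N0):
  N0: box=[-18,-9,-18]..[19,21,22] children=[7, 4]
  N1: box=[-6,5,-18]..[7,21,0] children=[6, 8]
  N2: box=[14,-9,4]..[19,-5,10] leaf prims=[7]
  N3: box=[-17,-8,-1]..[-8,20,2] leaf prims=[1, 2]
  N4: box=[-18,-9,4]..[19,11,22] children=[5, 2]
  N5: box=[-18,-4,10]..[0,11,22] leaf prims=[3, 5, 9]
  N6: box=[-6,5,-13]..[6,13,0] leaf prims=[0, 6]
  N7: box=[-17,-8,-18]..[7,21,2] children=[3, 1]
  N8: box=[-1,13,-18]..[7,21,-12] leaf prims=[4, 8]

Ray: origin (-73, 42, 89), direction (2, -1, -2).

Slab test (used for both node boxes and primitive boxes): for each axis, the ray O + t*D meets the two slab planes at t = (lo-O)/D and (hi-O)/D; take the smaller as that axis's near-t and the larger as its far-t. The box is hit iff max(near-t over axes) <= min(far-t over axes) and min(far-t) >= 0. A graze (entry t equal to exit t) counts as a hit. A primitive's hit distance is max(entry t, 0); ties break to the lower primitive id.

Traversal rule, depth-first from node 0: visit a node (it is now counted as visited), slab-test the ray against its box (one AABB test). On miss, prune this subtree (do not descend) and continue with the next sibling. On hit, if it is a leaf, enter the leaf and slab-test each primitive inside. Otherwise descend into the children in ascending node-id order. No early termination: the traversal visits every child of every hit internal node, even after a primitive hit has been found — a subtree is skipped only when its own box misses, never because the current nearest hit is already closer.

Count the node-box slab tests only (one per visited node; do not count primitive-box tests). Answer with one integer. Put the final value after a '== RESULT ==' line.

Traverse from the root:
N0 x:[55/2,46] y:[21,51] z:[67/2,107/2] -> hit [67/2,46], descend [4, 7]
  N4 x:[55/2,46] y:[31,51] z:[67/2,85/2] -> hit [67/2,85/2], descend [2, 5]
    N2 x:[87/2,46] y:[47,51] z:[79/2,85/2] -> miss, prune
    N5 x:[55/2,73/2] y:[31,46] z:[67/2,79/2] -> hit [67/2,73/2] leaf, test {P3(miss), P5(miss), P9@t=34}
  N7 x:[28,40] y:[21,50] z:[87/2,107/2] -> miss, prune

Visited [0, 4, 2, 5, 7]. Tests: 5 box, 1 leaf. Nearest: P9.

== RESULT ==
5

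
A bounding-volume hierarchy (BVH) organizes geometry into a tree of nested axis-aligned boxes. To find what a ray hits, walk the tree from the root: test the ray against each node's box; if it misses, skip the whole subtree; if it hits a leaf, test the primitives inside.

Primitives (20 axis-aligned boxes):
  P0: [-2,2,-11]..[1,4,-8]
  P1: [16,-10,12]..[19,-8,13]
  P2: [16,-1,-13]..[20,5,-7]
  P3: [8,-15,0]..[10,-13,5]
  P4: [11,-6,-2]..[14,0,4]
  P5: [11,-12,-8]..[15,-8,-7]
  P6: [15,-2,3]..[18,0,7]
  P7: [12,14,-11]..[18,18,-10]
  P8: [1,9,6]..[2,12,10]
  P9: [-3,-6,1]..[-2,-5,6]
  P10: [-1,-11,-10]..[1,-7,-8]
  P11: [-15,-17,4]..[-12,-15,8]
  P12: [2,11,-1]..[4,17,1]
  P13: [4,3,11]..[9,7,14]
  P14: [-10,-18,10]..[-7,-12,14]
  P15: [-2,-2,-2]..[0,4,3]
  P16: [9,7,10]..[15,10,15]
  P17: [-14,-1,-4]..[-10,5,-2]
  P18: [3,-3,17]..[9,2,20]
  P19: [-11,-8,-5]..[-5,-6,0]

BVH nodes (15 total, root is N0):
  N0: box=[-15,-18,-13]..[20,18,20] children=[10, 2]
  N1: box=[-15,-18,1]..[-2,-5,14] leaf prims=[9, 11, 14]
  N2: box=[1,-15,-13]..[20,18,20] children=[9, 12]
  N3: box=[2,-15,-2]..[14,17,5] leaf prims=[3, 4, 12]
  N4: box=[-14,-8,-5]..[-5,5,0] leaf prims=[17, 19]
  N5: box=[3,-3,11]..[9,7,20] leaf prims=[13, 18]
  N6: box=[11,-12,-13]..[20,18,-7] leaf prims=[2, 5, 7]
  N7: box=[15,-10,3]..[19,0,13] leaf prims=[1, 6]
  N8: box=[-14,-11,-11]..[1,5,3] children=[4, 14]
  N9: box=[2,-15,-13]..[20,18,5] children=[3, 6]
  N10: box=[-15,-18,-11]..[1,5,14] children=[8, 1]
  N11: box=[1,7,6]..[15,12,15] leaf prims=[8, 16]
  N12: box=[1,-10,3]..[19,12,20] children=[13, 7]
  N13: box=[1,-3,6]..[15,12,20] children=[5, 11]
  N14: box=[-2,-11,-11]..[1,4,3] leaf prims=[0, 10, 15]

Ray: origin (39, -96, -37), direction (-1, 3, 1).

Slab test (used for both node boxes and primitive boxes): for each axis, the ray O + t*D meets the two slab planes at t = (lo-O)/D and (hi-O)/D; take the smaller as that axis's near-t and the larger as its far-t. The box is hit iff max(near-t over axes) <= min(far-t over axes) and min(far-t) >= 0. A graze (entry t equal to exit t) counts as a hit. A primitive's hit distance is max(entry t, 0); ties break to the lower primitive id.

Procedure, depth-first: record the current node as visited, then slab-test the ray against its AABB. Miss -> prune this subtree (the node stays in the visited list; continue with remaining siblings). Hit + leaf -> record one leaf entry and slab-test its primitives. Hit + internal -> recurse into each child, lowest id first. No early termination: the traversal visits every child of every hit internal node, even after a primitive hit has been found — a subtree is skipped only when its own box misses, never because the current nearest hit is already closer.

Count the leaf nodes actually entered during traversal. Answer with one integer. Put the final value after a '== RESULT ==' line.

Walk:
N0 x:[19,54] y:[26,38] z:[24,57] -> hit [26,38], descend [2, 10]
  N2 x:[19,38] y:[27,38] z:[24,57] -> hit [27,38], descend [9, 12]
    N9 x:[19,37] y:[27,38] z:[24,42] -> hit [27,37], descend [3, 6]
      N3 x:[25,37] y:[27,113/3] z:[35,42] -> hit [35,37] leaf, test {P3(miss), P4(miss), P12@t=36}
      N6 x:[19,28] y:[28,38] z:[24,30] -> hit [28,28] leaf, test {P2(miss), P5(miss), P7(miss)}
    N12 x:[20,38] y:[86/3,36] z:[40,57] -> miss, prune
  N10 x:[38,54] y:[26,101/3] z:[26,51] -> miss, prune

7 AABB tests over nodes [0, 2, 9, 3, 6, 12, 10]; 2 leaves entered; closest P12.

== RESULT ==
2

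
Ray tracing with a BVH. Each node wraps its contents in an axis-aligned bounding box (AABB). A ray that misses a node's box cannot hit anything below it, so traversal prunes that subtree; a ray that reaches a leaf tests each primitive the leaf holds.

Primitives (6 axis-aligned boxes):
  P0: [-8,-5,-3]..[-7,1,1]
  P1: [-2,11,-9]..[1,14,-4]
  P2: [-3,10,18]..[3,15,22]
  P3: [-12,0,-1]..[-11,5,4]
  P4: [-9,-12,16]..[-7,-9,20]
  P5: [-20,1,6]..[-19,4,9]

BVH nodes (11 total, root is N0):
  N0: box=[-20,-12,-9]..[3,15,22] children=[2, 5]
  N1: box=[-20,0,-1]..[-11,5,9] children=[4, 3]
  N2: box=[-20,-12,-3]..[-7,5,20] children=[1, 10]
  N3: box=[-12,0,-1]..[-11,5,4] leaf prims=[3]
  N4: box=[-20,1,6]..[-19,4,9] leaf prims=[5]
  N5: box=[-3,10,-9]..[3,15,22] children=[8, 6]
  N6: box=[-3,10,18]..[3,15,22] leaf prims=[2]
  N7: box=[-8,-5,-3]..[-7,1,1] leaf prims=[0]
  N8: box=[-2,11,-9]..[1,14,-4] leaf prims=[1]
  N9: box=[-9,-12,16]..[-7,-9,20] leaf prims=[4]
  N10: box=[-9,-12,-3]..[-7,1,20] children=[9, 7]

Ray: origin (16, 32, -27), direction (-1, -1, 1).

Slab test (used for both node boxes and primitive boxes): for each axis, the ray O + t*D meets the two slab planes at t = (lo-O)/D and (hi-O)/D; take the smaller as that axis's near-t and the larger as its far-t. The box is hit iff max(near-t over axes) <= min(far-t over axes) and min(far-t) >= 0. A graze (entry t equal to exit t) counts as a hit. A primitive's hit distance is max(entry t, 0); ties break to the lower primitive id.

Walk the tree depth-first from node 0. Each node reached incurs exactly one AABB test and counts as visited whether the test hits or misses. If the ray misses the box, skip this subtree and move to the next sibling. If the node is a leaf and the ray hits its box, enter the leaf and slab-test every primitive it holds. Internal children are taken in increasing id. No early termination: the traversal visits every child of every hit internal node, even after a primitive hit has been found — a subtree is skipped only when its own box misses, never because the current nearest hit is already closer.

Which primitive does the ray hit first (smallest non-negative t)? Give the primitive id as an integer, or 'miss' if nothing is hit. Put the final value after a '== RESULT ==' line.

Trace the traversal:
N0 x:[13,36] y:[17,44] z:[18,49] -> hit [18,36], descend [2, 5]
  N2 x:[23,36] y:[27,44] z:[24,47] -> hit [27,36], descend [1, 10]
    N1 x:[27,36] y:[27,32] z:[26,36] -> hit [27,32], descend [3, 4]
      N3 x:[27,28] y:[27,32] z:[26,31] -> hit [27,28] leaf, test {P3@t=27}
      N4 x:[35,36] y:[28,31] z:[33,36] -> miss, prune
    N10 x:[23,25] y:[31,44] z:[24,47] -> miss, prune
  N5 x:[13,19] y:[17,22] z:[18,49] -> hit [18,19], descend [6, 8]
    N6 x:[13,19] y:[17,22] z:[45,49] -> miss, prune
    N8 x:[15,18] y:[18,21] z:[18,23] -> hit [18,18] leaf, test {P1@t=18}

Summary -> nodes [0, 2, 1, 3, 4, 10, 5, 6, 8]; box-tests=9; leaf-entries=2; first=P1

== RESULT ==
1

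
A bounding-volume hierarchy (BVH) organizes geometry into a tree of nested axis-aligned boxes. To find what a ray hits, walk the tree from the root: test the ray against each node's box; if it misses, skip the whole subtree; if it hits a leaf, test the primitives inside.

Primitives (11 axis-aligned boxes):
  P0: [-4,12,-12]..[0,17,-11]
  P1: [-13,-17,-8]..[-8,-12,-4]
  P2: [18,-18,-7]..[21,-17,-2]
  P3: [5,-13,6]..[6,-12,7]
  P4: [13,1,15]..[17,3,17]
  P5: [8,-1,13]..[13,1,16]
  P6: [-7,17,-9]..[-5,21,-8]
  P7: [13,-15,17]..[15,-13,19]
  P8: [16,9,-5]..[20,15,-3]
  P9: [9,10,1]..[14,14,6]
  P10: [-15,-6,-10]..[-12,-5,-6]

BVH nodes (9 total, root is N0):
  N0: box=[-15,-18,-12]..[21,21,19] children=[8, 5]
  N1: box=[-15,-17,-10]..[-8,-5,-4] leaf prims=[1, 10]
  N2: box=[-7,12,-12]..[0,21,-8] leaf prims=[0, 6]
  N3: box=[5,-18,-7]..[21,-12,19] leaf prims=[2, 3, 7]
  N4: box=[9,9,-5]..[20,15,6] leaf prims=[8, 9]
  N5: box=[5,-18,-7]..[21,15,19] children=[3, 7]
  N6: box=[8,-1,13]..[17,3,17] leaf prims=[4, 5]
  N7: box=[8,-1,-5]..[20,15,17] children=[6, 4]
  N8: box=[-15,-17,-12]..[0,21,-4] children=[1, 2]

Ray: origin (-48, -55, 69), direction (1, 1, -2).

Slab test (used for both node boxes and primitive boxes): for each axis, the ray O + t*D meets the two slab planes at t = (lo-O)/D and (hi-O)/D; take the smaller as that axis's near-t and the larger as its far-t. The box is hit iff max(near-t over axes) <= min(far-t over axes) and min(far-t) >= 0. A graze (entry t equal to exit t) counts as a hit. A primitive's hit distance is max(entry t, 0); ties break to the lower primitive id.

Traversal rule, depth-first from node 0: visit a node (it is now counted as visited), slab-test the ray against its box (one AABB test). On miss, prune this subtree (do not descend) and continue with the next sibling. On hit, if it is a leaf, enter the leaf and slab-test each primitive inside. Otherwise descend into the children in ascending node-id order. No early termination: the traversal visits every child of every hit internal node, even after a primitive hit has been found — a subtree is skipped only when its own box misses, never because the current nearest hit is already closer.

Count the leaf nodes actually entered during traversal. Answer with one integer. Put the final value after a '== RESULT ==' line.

Walk:
N0 x:[33,69] y:[37,76] z:[25,81/2] -> hit [37,81/2], descend [5, 8]
  N5 x:[53,69] y:[37,70] z:[25,38] -> miss, prune
  N8 x:[33,48] y:[38,76] z:[73/2,81/2] -> hit [38,81/2], descend [1, 2]
    N1 x:[33,40] y:[38,50] z:[73/2,79/2] -> hit [38,79/2] leaf, test {P1@t=38, P10(miss)}
    N2 x:[41,48] y:[67,76] z:[77/2,81/2] -> miss, prune

order=[0, 5, 8, 1, 2]  |boxes|=5  |leaves|=1  hit=P1

== RESULT ==
1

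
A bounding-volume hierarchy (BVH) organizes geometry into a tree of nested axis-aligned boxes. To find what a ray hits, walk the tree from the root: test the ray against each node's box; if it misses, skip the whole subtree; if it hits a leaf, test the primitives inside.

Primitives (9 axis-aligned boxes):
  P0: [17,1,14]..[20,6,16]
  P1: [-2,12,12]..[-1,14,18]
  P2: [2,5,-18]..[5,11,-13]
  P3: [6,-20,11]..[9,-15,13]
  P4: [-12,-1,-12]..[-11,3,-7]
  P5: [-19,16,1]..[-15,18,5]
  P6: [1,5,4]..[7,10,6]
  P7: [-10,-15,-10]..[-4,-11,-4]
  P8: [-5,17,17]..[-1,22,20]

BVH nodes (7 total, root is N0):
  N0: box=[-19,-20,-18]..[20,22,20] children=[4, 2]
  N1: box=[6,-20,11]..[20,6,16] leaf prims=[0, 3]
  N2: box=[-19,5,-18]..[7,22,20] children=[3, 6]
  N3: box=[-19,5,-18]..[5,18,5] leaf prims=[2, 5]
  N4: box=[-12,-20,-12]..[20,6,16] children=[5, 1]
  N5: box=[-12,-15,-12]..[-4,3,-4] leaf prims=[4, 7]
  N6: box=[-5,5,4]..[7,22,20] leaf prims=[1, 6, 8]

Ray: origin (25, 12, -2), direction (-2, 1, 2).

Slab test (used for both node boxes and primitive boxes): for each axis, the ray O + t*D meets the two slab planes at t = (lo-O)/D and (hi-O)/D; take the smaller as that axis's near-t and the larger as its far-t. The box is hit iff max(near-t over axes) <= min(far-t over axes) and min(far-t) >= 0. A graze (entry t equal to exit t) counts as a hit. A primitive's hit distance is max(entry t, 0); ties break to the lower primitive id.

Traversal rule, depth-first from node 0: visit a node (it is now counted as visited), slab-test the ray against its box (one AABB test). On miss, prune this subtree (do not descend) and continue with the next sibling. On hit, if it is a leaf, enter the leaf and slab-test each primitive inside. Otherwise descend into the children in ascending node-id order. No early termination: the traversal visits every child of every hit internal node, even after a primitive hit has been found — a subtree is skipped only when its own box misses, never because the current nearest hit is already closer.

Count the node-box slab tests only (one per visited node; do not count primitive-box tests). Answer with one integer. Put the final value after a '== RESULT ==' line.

Traverse from the root:
N0 x:[5/2,22] y:[-32,10] z:[-8,11] -> hit [5/2,10], descend [2, 4]
  N2 x:[9,22] y:[-7,10] z:[-8,11] -> hit [9,10], descend [3, 6]
    N3 x:[10,22] y:[-7,6] z:[-8,7/2] -> miss, prune
    N6 x:[9,15] y:[-7,10] z:[3,11] -> hit [9,10] leaf, test {P1(miss), P6(miss), P8(miss)}
  N4 x:[5/2,37/2] y:[-32,-6] z:[-5,9] -> miss, prune

5 AABB tests over nodes [0, 2, 3, 6, 4]; 1 leaf entered; closest miss.

== RESULT ==
5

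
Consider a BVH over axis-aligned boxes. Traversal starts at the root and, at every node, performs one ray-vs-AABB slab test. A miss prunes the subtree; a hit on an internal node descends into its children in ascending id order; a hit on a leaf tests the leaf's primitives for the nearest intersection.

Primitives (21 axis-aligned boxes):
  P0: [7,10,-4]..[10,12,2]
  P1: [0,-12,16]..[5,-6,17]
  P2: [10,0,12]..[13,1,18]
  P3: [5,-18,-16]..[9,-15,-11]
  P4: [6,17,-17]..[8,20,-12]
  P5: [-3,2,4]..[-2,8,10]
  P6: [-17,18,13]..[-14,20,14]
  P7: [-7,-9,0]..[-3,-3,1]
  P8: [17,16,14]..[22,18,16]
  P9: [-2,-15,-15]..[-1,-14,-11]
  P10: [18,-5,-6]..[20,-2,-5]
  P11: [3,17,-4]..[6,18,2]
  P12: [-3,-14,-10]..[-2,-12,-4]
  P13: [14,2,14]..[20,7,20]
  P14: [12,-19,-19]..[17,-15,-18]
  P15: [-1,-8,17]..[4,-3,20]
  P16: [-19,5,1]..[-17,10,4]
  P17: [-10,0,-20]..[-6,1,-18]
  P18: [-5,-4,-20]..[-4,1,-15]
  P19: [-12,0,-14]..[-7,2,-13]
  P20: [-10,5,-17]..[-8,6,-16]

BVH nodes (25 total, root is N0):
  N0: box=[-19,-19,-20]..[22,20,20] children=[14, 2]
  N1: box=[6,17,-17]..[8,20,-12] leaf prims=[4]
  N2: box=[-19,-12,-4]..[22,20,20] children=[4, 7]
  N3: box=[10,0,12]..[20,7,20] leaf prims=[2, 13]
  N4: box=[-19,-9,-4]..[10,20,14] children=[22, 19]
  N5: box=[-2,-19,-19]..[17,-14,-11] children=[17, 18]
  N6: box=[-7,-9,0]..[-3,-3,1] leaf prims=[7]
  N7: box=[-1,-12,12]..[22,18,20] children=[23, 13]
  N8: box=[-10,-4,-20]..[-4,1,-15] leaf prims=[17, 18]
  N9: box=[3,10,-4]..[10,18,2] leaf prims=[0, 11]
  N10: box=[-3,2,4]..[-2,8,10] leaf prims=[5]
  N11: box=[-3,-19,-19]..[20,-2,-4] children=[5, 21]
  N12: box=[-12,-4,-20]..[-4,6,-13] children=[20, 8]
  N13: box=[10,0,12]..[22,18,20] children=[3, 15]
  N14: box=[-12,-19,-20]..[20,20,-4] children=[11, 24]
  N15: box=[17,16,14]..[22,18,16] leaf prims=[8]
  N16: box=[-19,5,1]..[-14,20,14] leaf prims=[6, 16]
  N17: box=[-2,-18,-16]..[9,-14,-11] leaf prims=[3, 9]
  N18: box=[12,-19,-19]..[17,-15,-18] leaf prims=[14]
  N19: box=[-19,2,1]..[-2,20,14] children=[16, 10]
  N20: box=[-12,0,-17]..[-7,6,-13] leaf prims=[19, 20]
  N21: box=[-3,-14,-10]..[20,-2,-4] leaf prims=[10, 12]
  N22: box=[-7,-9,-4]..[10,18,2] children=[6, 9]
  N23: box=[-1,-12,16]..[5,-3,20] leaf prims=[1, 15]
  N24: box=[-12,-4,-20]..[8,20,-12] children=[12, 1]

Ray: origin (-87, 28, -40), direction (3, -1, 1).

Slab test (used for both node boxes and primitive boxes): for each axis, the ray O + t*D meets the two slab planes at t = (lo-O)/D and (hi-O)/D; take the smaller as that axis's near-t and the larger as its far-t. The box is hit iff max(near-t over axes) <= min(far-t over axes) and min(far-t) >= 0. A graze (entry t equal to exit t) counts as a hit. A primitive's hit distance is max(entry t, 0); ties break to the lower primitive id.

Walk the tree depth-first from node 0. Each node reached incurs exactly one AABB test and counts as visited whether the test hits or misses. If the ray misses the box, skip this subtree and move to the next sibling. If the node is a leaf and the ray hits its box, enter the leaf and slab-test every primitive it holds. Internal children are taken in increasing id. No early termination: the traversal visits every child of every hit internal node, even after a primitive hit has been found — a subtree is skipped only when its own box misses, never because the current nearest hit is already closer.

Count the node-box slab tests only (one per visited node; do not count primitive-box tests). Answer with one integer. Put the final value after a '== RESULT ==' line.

Walk:
N0 x:[68/3,109/3] y:[8,47] z:[20,60] -> hit [68/3,109/3], descend [2, 14]
  N2 x:[68/3,109/3] y:[8,40] z:[36,60] -> hit [36,109/3], descend [4, 7]
    N4 x:[68/3,97/3] y:[8,37] z:[36,54] -> miss, prune
    N7 x:[86/3,109/3] y:[10,40] z:[52,60] -> miss, prune
  N14 x:[25,107/3] y:[8,47] z:[20,36] -> hit [25,107/3], descend [11, 24]
    N11 x:[28,107/3] y:[30,47] z:[21,36] -> hit [30,107/3], descend [5, 21]
      N5 x:[85/3,104/3] y:[42,47] z:[21,29] -> miss, prune
      N21 x:[28,107/3] y:[30,42] z:[30,36] -> hit [30,107/3] leaf, test {P10(miss), P12(miss)}
    N24 x:[25,95/3] y:[8,32] z:[20,28] -> hit [25,28], descend [1, 12]
      N1 x:[31,95/3] y:[8,11] z:[23,28] -> miss, prune
      N12 x:[25,83/3] y:[22,32] z:[20,27] -> hit [25,27], descend [8, 20]
        N8 x:[77/3,83/3] y:[27,32] z:[20,25] -> miss, prune
        N20 x:[25,80/3] y:[22,28] z:[23,27] -> hit [25,80/3] leaf, test {P19@t=26, P20(miss)}

order=[0, 2, 4, 7, 14, 11, 5, 21, 24, 1, 12, 8, 20]  |boxes|=13  |leaves|=2  hit=P19

== RESULT ==
13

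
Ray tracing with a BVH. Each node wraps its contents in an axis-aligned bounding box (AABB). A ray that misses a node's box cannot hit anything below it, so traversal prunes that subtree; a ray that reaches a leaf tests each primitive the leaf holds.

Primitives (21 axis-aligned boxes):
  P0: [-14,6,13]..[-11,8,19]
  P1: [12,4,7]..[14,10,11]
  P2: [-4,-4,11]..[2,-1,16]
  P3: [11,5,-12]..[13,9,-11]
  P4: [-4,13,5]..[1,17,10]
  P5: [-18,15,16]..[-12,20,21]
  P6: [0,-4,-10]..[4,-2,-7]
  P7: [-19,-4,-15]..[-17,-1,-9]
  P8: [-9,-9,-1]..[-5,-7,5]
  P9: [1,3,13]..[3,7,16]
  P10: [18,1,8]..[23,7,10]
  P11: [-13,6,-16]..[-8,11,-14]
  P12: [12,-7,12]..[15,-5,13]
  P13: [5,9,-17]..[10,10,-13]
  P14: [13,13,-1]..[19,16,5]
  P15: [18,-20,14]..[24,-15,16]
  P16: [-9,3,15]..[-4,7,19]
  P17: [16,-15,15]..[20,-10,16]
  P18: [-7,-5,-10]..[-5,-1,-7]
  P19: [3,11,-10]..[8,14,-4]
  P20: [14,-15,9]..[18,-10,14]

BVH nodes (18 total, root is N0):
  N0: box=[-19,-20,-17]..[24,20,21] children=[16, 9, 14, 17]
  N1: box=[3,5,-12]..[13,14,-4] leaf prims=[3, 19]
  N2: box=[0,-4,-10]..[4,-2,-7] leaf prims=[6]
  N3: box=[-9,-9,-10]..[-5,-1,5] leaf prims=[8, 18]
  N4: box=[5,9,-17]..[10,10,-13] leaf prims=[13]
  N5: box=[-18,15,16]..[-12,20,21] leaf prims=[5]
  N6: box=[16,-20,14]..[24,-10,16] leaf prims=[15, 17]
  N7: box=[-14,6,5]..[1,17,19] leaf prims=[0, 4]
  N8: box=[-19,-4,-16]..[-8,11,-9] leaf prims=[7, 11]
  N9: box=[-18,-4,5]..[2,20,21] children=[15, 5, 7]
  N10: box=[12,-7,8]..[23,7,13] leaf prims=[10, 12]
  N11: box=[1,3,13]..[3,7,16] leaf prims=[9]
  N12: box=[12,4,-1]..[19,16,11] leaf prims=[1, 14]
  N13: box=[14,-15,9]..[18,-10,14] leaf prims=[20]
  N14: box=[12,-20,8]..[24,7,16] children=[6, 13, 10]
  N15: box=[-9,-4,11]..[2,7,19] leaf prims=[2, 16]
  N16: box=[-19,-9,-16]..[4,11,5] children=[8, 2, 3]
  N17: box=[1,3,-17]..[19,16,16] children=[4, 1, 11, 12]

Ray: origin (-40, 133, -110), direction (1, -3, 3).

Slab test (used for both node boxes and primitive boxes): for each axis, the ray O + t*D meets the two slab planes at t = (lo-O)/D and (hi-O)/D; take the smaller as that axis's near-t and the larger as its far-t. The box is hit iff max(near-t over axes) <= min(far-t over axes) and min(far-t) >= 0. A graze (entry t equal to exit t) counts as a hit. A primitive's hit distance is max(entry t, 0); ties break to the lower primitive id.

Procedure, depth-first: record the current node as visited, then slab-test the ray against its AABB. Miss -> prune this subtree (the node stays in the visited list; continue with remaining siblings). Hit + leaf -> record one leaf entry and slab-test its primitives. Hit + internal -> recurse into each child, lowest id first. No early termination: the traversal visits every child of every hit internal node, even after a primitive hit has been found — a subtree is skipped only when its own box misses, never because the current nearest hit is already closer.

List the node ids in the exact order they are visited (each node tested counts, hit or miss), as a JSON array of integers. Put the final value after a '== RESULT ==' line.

Traverse from the root:
N0 x:[21,64] y:[113/3,51] z:[31,131/3] -> hit [113/3,131/3], descend [9, 14, 16, 17]
  N9 x:[22,42] y:[113/3,137/3] z:[115/3,131/3] -> hit [115/3,42], descend [5, 7, 15]
    N5 x:[22,28] y:[113/3,118/3] z:[42,131/3] -> miss, prune
    N7 x:[26,41] y:[116/3,127/3] z:[115/3,43] -> hit [116/3,41] leaf, test {P0(miss), P4@t=116/3}
    N15 x:[31,42] y:[42,137/3] z:[121/3,43] -> hit [42,42] leaf, test {P2(miss), P16(miss)}
  N14 x:[52,64] y:[42,51] z:[118/3,42] -> miss, prune
  N16 x:[21,44] y:[122/3,142/3] z:[94/3,115/3] -> miss, prune
  N17 x:[41,59] y:[39,130/3] z:[31,42] -> hit [41,42], descend [1, 4, 11, 12]
    N1 x:[43,53] y:[119/3,128/3] z:[98/3,106/3] -> miss, prune
    N4 x:[45,50] y:[41,124/3] z:[31,97/3] -> miss, prune
    N11 x:[41,43] y:[42,130/3] z:[41,42] -> hit [42,42] leaf, test {P9@t=42}
    N12 x:[52,59] y:[39,43] z:[109/3,121/3] -> miss, prune

Summary -> nodes [0, 9, 5, 7, 15, 14, 16, 17, 1, 4, 11, 12]; box-tests=12; leaf-entries=3; first=P4

== RESULT ==
[0, 9, 5, 7, 15, 14, 16, 17, 1, 4, 11, 12]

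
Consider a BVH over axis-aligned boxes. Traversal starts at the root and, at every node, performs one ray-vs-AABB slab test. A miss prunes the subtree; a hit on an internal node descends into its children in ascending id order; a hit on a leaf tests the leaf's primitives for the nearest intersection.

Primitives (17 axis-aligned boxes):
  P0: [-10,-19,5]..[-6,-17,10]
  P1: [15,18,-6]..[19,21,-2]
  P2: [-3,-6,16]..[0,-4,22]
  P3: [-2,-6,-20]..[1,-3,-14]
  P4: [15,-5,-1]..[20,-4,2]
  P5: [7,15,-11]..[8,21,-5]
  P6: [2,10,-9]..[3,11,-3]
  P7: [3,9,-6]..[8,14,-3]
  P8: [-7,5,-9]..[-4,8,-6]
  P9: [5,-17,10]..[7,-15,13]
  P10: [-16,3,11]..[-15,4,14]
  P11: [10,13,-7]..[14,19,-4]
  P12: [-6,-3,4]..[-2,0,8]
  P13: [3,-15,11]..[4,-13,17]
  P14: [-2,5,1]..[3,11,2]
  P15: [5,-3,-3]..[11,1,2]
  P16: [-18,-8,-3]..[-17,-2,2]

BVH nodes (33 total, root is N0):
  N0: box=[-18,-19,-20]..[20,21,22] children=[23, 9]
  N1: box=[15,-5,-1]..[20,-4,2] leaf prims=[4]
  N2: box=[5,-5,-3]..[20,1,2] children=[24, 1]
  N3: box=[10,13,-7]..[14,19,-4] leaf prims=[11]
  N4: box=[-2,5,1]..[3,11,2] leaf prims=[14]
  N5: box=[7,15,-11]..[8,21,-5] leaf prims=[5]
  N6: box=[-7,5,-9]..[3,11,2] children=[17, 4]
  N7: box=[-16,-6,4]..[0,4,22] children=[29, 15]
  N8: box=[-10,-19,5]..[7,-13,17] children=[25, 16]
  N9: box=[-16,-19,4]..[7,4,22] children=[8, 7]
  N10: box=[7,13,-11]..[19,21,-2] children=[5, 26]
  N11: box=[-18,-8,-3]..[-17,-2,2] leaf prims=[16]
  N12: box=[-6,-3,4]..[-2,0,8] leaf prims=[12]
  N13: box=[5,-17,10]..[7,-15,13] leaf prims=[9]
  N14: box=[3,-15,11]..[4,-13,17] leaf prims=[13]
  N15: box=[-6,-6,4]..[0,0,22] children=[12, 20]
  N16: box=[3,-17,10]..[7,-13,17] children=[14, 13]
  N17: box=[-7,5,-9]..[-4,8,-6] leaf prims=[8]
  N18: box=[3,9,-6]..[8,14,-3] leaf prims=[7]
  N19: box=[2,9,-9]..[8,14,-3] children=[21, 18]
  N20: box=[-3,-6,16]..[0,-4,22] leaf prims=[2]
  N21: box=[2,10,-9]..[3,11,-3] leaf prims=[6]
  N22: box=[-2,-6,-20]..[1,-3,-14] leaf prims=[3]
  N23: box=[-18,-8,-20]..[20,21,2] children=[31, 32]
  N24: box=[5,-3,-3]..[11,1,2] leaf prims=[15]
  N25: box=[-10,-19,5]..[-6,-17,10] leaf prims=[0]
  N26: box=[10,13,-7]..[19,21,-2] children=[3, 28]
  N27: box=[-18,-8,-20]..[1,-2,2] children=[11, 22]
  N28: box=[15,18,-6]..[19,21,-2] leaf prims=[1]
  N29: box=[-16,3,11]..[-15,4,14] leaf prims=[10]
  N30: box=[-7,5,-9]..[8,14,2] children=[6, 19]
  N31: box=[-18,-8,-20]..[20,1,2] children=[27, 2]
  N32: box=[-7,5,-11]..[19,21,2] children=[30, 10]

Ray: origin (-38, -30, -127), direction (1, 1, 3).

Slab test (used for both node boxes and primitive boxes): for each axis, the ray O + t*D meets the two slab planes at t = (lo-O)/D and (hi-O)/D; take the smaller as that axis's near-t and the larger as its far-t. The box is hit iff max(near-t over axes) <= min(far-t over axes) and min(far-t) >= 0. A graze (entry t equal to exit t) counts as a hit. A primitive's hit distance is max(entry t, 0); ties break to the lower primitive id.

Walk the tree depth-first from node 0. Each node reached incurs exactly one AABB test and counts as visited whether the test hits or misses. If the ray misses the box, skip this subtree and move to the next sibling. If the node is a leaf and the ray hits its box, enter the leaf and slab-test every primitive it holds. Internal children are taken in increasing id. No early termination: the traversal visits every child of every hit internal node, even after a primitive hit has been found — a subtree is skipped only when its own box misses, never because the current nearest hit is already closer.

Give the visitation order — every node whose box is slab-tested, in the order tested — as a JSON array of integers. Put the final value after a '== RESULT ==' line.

Walk:
N0 x:[20,58] y:[11,51] z:[107/3,149/3] -> hit [107/3,149/3], descend [9, 23]
  N9 x:[22,45] y:[11,34] z:[131/3,149/3] -> miss, prune
  N23 x:[20,58] y:[22,51] z:[107/3,43] -> hit [107/3,43], descend [31, 32]
    N31 x:[20,58] y:[22,31] z:[107/3,43] -> miss, prune
    N32 x:[31,57] y:[35,51] z:[116/3,43] -> hit [116/3,43], descend [10, 30]
      N10 x:[45,57] y:[43,51] z:[116/3,125/3] -> miss, prune
      N30 x:[31,46] y:[35,44] z:[118/3,43] -> hit [118/3,43], descend [6, 19]
        N6 x:[31,41] y:[35,41] z:[118/3,43] -> hit [118/3,41], descend [4, 17]
          N4 x:[36,41] y:[35,41] z:[128/3,43] -> miss, prune
          N17 x:[31,34] y:[35,38] z:[118/3,121/3] -> miss, prune
        N19 x:[40,46] y:[39,44] z:[118/3,124/3] -> hit [40,124/3], descend [18, 21]
          N18 x:[41,46] y:[39,44] z:[121/3,124/3] -> hit [41,124/3] leaf, test {P7@t=41}
          N21 x:[40,41] y:[40,41] z:[118/3,124/3] -> hit [40,41] leaf, test {P6@t=40}

13 AABB tests over nodes [0, 9, 23, 31, 32, 10, 30, 6, 4, 17, 19, 18, 21]; 2 leaves entered; closest P6.

== RESULT ==
[0, 9, 23, 31, 32, 10, 30, 6, 4, 17, 19, 18, 21]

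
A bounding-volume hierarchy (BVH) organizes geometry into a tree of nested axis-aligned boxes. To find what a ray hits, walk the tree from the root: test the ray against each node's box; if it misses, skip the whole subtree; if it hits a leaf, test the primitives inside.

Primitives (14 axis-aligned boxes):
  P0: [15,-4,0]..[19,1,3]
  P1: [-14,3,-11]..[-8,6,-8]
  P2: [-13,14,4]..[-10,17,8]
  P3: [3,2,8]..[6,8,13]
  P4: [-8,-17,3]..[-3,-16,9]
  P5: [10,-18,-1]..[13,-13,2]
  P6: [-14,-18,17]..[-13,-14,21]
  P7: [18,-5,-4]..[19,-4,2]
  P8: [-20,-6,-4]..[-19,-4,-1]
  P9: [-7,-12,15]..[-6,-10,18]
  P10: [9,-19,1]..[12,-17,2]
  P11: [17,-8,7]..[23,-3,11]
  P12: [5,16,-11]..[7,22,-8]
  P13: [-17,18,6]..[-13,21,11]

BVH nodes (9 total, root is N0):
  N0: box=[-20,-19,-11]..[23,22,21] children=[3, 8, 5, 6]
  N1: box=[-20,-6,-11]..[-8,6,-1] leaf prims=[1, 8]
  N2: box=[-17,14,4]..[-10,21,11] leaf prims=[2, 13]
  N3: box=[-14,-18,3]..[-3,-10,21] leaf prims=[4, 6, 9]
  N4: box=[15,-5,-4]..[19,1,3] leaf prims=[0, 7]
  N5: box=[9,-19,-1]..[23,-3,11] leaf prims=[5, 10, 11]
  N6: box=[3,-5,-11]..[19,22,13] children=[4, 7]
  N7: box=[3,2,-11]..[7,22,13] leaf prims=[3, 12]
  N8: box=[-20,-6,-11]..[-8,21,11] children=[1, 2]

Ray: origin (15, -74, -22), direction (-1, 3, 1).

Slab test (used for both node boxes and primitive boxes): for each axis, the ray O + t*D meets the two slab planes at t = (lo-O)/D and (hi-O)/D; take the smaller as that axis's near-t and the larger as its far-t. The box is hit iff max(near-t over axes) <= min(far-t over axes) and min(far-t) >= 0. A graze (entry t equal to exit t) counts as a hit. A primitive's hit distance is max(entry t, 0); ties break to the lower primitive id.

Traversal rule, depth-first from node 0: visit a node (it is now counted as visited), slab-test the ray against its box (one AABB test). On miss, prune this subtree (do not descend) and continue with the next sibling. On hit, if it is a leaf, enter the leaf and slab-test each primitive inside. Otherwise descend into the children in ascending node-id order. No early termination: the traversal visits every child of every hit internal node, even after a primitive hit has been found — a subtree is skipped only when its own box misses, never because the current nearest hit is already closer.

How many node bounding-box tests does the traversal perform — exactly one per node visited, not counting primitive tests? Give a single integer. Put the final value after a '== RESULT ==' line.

Trace the traversal:
N0 x:[-8,35] y:[55/3,32] z:[11,43] -> hit [55/3,32], descend [3, 5, 6, 8]
  N3 x:[18,29] y:[56/3,64/3] z:[25,43] -> miss, prune
  N5 x:[-8,6] y:[55/3,71/3] z:[21,33] -> miss, prune
  N6 x:[-4,12] y:[23,32] z:[11,35] -> miss, prune
  N8 x:[23,35] y:[68/3,95/3] z:[11,33] -> hit [23,95/3], descend [1, 2]
    N1 x:[23,35] y:[68/3,80/3] z:[11,21] -> miss, prune
    N2 x:[25,32] y:[88/3,95/3] z:[26,33] -> hit [88/3,95/3] leaf, test {P2(miss), P13@t=92/3}

Summary -> nodes [0, 3, 5, 6, 8, 1, 2]; box-tests=7; leaf-entries=1; first=P13

== RESULT ==
7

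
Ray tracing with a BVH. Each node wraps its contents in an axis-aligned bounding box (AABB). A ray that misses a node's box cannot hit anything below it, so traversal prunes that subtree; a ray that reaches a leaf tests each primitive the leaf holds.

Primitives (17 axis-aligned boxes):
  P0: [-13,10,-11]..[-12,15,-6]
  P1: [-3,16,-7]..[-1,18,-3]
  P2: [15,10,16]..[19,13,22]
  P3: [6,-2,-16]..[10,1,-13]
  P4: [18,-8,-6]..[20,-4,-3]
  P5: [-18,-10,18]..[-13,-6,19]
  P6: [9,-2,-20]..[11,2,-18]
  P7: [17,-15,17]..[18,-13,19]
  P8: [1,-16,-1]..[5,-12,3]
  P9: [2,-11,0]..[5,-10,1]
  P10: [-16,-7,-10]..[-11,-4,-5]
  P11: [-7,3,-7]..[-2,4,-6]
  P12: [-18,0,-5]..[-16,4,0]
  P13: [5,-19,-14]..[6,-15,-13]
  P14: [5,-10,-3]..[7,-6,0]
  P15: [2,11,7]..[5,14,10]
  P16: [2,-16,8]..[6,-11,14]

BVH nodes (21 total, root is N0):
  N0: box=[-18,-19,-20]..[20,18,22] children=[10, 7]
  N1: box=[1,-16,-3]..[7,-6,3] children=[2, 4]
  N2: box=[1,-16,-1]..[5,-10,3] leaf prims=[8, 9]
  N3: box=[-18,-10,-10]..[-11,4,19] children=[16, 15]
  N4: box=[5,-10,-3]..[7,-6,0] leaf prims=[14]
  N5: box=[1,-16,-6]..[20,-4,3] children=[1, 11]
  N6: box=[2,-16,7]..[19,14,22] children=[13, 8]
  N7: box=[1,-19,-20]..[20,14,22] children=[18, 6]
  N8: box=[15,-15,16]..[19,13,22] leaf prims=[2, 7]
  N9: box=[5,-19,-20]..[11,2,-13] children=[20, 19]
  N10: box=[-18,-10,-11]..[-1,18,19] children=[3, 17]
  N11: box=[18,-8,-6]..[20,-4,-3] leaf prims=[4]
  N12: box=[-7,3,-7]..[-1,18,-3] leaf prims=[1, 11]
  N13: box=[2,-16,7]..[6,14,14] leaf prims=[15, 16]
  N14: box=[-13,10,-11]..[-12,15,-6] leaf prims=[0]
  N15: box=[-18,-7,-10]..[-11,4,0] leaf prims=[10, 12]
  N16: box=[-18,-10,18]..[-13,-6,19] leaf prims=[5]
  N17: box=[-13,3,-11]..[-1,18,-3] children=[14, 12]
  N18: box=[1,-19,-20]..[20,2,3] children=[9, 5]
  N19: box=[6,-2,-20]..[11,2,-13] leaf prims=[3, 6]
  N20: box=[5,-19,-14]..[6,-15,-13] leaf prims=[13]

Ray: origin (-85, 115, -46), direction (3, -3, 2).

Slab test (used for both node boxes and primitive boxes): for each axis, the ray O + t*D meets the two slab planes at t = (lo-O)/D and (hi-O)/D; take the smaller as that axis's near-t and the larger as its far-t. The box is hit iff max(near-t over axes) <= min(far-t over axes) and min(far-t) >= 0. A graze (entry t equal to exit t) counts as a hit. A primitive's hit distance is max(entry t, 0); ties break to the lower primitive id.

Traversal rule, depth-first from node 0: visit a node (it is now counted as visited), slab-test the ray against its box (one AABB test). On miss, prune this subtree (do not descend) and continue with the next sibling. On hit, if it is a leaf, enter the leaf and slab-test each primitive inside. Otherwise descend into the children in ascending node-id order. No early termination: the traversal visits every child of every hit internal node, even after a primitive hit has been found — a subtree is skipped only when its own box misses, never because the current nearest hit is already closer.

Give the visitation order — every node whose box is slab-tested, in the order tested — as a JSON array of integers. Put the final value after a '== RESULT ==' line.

Walk:
N0 x:[67/3,35] y:[97/3,134/3] z:[13,34] -> hit [97/3,34], descend [7, 10]
  N7 x:[86/3,35] y:[101/3,134/3] z:[13,34] -> hit [101/3,34], descend [6, 18]
    N6 x:[29,104/3] y:[101/3,131/3] z:[53/2,34] -> hit [101/3,34], descend [8, 13]
      N8 x:[100/3,104/3] y:[34,130/3] z:[31,34] -> hit [34,34] leaf, test {P2@t=34, P7(miss)}
      N13 x:[29,91/3] y:[101/3,131/3] z:[53/2,30] -> miss, prune
    N18 x:[86/3,35] y:[113/3,134/3] z:[13,49/2] -> miss, prune
  N10 x:[67/3,28] y:[97/3,125/3] z:[35/2,65/2] -> miss, prune

7 AABB tests over nodes [0, 7, 6, 8, 13, 18, 10]; 1 leaf entered; closest P2.

== RESULT ==
[0, 7, 6, 8, 13, 18, 10]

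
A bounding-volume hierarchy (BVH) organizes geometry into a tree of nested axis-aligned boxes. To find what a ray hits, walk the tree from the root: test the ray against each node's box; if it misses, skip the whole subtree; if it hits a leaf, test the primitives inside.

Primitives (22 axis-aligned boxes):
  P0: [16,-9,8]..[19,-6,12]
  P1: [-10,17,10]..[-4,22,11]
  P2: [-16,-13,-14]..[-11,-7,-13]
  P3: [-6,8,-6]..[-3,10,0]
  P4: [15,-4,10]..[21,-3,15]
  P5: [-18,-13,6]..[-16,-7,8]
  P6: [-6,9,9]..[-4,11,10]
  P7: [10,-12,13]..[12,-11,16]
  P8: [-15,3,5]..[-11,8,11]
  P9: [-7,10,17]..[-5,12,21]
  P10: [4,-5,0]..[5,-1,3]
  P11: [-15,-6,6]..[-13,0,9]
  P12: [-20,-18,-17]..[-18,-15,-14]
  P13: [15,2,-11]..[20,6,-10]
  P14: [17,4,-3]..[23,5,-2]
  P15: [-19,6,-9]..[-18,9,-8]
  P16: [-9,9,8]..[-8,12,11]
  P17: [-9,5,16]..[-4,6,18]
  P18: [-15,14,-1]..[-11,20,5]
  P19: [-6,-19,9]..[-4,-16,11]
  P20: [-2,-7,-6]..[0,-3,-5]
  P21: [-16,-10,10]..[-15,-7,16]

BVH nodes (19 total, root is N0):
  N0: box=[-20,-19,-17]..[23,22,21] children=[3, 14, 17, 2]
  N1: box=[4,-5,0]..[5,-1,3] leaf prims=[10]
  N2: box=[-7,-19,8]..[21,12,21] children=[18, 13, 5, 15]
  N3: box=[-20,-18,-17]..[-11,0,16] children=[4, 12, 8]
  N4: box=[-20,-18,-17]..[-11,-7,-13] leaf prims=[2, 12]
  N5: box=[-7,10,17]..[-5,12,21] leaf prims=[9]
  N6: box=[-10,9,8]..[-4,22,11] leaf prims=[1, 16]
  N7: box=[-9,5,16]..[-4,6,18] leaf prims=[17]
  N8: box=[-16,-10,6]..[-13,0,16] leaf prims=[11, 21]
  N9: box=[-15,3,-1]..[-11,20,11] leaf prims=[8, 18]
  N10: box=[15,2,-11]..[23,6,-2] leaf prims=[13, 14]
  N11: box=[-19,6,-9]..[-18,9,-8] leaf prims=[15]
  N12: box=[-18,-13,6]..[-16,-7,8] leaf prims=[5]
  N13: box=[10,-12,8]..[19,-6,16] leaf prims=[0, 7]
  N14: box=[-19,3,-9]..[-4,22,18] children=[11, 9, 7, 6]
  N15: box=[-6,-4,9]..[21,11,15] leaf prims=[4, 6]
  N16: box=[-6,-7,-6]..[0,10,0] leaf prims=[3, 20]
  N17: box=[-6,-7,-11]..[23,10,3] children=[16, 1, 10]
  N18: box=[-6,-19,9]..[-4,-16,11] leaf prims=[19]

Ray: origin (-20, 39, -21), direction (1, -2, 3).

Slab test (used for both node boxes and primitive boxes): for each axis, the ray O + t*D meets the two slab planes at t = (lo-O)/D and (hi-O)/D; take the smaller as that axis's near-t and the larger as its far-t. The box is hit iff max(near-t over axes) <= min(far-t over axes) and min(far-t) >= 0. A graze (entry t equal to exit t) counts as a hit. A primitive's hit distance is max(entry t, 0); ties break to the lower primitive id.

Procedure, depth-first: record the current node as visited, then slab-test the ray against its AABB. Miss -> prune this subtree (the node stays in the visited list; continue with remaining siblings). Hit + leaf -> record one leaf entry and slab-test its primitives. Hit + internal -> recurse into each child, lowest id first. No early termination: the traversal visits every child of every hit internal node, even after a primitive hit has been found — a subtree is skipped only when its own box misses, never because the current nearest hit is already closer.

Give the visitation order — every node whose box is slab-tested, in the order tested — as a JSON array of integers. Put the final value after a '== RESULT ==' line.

Walk:
N0 x:[0,43] y:[17/2,29] z:[4/3,14] -> hit [17/2,14], descend [2, 3, 14, 17]
  N2 x:[13,41] y:[27/2,29] z:[29/3,14] -> hit [27/2,14], descend [5, 13, 15, 18]
    N5 x:[13,15] y:[27/2,29/2] z:[38/3,14] -> hit [27/2,14] leaf, test {P9@t=27/2}
    N13 x:[30,39] y:[45/2,51/2] z:[29/3,37/3] -> miss, prune
    N15 x:[14,41] y:[14,43/2] z:[10,12] -> miss, prune
    N18 x:[14,16] y:[55/2,29] z:[10,32/3] -> miss, prune
  N3 x:[0,9] y:[39/2,57/2] z:[4/3,37/3] -> miss, prune
  N14 x:[1,16] y:[17/2,18] z:[4,13] -> hit [17/2,13], descend [6, 7, 9, 11]
    N6 x:[10,16] y:[17/2,15] z:[29/3,32/3] -> hit [10,32/3] leaf, test {P1@t=31/3, P16(miss)}
    N7 x:[11,16] y:[33/2,17] z:[37/3,13] -> miss, prune
    N9 x:[5,9] y:[19/2,18] z:[20/3,32/3] -> miss, prune
    N11 x:[1,2] y:[15,33/2] z:[4,13/3] -> miss, prune
  N17 x:[14,43] y:[29/2,23] z:[10/3,8] -> miss, prune

order=[0, 2, 5, 13, 15, 18, 3, 14, 6, 7, 9, 11, 17]  |boxes|=13  |leaves|=2  hit=P1

== RESULT ==
[0, 2, 5, 13, 15, 18, 3, 14, 6, 7, 9, 11, 17]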